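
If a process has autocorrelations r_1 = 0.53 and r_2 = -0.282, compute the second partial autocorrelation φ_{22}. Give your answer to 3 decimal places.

φ_{22} = (r_2 − r_1²) / (1 − r_1²)
r_1² = (0.53)² = 0.2809
Numerator = -0.282 − 0.2809 = -0.5629; denominator = 1 − 0.2809 = 0.7191
φ_{22} = -0.5629 / 0.7191 = -0.783

-0.783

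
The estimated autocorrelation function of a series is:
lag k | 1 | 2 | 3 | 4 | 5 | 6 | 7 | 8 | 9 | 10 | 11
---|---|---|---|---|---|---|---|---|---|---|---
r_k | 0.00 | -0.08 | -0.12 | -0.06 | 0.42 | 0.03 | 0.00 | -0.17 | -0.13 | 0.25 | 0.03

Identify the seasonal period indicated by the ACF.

The largest autocorrelation is r_5 = 0.42, with a weaker echo at lag 10 (0.25); the remaining lags stay at or below 0.03.
The dominant spike at lag 5 indicates a seasonal period of 5.

5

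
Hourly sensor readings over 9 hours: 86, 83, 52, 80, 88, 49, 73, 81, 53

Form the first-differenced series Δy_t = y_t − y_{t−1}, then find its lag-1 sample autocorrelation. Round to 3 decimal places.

-0.401

First differences Δy: -3, -31, 28, 8, -39, 24, 8, -28
Mean of differences = -4.1250
Numerator Σ(Δy_t−Δȳ)(Δy_{t+1}−Δȳ) = -1856.2656
Denominator Σ(Δy_t−Δȳ)² = 4626.8750
r_1(Δy) = -1856.2656 / 4626.8750 = -0.401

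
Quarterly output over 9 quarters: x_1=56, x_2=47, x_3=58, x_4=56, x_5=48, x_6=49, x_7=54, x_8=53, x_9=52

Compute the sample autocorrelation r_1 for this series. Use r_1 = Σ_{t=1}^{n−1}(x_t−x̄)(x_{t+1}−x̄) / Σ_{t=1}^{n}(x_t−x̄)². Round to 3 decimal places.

Mean x̄ = (56 + 47 + 58 + 56 + 48 + 49 + 54 + 53 + 52)/9 = 52.5556
Numerator Σ_{t=1}^{8}(x_t−x̄)(x_{t+1}−x̄) = -34.8642
Denominator Σ(x_t−x̄)² = 120.2222
r_1 = -34.8642 / 120.2222 = -0.290

-0.290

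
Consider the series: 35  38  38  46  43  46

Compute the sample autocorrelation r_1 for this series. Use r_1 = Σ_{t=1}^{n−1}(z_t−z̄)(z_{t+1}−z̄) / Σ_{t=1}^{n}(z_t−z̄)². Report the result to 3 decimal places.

0.296

Mean z̄ = (35 + 38 + 38 + 46 + 43 + 46)/6 = 41.0000
Numerator Σ_{t=1}^{5}(z_t−z̄)(z_{t+1}−z̄) = 32.0000
Denominator Σ(z_t−z̄)² = 108.0000
r_1 = 32.0000 / 108.0000 = 0.296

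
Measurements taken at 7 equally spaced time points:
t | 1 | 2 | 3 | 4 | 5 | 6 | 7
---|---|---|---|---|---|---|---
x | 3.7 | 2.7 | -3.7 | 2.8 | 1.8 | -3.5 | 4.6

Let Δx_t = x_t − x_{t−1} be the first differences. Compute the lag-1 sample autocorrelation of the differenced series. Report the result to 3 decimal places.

-0.439

First differences Δx: -1.0, -6.4, 6.5, -1.0, -5.3, 8.1
Mean of differences = 0.1500
Numerator Σ(Δx_t−Δx̄)(Δx_{t+1}−Δx̄) = -78.4225
Denominator Σ(Δx_t−Δx̄)² = 178.7750
r_1(Δx) = -78.4225 / 178.7750 = -0.439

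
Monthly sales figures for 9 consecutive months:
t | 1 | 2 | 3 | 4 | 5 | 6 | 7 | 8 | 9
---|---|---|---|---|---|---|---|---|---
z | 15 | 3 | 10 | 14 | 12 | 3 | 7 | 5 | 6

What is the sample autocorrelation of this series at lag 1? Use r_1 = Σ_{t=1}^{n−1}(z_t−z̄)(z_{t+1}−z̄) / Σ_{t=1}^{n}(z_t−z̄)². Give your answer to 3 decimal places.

Mean z̄ = (15 + 3 + 10 + 14 + 12 + 3 + 7 + 5 + 6)/9 = 8.3333
Numerator Σ_{t=1}^{8}(z_t−z̄)(z_{t+1}−z̄) = -14.4444
Denominator Σ(z_t−z̄)² = 168.0000
r_1 = -14.4444 / 168.0000 = -0.086

-0.086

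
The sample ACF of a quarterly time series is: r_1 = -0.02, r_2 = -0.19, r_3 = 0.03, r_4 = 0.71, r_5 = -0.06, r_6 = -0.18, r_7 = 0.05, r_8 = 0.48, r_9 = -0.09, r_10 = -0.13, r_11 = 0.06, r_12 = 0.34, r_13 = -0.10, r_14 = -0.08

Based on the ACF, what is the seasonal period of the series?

The largest autocorrelation is r_4 = 0.71, with weaker echoes at lags 8 (0.48) and 12 (0.34); the remaining lags stay at or below 0.06.
The dominant spike at lag 4 indicates a seasonal period of 4.

4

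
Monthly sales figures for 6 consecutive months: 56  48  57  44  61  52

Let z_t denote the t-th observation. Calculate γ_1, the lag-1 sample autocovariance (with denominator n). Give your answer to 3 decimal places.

-25.167

Mean z̄ = (56 + 48 + 57 + 44 + 61 + 52)/6 = 53.0000
Deviations: 3.0000, -5.0000, 4.0000, -9.0000, 8.0000, -1.0000
Σ_{t=1}^{5}(z_t−z̄)(z_{t+1}−z̄) = -151.0000
γ_1 = -151.0000 / 6 = -25.167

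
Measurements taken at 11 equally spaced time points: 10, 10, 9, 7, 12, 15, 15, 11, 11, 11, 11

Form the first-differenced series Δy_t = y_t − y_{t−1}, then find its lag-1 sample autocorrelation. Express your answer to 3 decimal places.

First differences Δy: 0, -1, -2, 5, 3, 0, -4, 0, 0, 0
Mean of differences = 0.1000
Numerator Σ(Δy_t−Δȳ)(Δy_{t+1}−Δȳ) = 6.8900
Denominator Σ(Δy_t−Δȳ)² = 54.9000
r_1(Δy) = 6.8900 / 54.9000 = 0.126

0.126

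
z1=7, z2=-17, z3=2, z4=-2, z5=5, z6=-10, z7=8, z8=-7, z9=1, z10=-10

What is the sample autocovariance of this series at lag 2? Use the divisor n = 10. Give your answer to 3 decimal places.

Mean z̄ = (7 − 17 + 2 − 2 + 5 − 10 + 8 − 7 + 1 − 10)/10 = -2.3000
Σ_{t=1}^{8}(z_t−z̄)(z_{t+2}−z̄) = 246.2200
γ_2 = 246.2200 / 10 = 24.622

24.622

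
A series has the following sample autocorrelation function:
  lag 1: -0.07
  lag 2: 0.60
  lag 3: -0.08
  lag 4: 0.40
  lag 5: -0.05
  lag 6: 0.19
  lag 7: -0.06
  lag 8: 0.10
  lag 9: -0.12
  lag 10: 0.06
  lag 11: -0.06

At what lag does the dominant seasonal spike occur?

The largest autocorrelation is r_2 = 0.60, with weaker echoes at lags 4 (0.40) and 6 (0.19); the remaining lags stay at or below 0.10.
The dominant spike at lag 2 indicates a seasonal period of 2.

2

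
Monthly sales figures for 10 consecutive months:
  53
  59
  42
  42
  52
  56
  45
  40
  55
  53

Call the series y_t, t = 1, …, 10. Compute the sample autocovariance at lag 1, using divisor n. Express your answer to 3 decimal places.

Mean ȳ = (53 + 59 + 42 + 42 + 52 + 56 + 45 + 40 + 55 + 53)/10 = 49.7000
Σ_{t=1}^{9}(y_t−ȳ)(y_{t+1}−ȳ) = -2.7900
γ_1 = -2.7900 / 10 = -0.279

-0.279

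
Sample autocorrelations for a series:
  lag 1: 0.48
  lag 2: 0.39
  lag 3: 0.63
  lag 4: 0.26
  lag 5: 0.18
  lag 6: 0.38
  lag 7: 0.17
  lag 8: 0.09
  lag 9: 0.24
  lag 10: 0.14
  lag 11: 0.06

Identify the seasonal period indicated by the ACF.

3

The largest autocorrelation is r_3 = 0.63; the remaining lags stay at or below 0.48. The elevated value at lag 1 (0.48), dropping to 0.39 at lag 2, reflects decaying short-term dependence rather than seasonality.
The dominant spike at lag 3 indicates a seasonal period of 3.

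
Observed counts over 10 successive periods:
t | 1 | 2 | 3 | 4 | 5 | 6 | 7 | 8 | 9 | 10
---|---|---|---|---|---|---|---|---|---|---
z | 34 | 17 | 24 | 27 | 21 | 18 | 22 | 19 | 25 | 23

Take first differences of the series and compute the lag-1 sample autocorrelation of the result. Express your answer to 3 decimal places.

First differences Δz: -17, 7, 3, -6, -3, 4, -3, 6, -2
Mean of differences = -1.2222
Numerator Σ(Δz_t−Δz̄)(Δz_{t+1}−Δz̄) = -143.7160
Denominator Σ(Δz_t−Δz̄)² = 443.5556
r_1(Δz) = -143.7160 / 443.5556 = -0.324

-0.324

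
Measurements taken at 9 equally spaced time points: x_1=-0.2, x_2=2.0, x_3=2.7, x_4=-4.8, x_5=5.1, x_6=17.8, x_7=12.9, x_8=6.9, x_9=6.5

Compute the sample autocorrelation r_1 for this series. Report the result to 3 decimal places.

0.437

Mean x̄ = (-0.2 + 2.0 + 2.7 − 4.8 + 5.1 + 17.8 + 12.9 + 6.9 + 6.5)/9 = 5.4333
Numerator Σ_{t=1}^{8}(x_t−x̄)(x_{t+1}−x̄) = 160.8389
Denominator Σ(x_t−x̄)² = 367.8000
r_1 = 160.8389 / 367.8000 = 0.437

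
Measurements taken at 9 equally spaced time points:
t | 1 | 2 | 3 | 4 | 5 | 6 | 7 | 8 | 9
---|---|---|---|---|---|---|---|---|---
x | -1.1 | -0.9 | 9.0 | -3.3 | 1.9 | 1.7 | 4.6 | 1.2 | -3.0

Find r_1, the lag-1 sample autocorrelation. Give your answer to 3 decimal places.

Mean x̄ = (-1.1 − 0.9 + 9.0 − 3.3 + 1.9 + 1.7 + 4.6 + 1.2 − 3.0)/9 = 1.1222
Numerator Σ_{t=1}^{8}(x_t−x̄)(x_{t+1}−x̄) = -47.3049
Denominator Σ(x_t−x̄)² = 120.6756
r_1 = -47.3049 / 120.6756 = -0.392

-0.392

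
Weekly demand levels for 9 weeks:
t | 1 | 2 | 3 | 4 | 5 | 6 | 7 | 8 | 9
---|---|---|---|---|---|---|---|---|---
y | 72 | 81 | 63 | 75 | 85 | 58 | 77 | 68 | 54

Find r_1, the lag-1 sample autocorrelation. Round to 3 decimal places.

Mean ȳ = (72 + 81 + 63 + 75 + 85 + 58 + 77 + 68 + 54)/9 = 70.3333
Numerator Σ_{t=1}^{8}(y_t−ȳ)(y_{t+1}−ȳ) = -266.7778
Denominator Σ(y_t−ȳ)² = 876.0000
r_1 = -266.7778 / 876.0000 = -0.305

-0.305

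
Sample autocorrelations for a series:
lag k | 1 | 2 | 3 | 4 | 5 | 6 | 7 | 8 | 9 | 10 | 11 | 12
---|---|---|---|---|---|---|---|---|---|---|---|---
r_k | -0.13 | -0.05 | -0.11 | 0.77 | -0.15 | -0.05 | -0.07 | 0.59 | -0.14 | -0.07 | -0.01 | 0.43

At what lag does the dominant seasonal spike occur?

4

The largest autocorrelation is r_4 = 0.77, with weaker echoes at lags 8 (0.59) and 12 (0.43); the remaining lags stay at or below -0.01.
The dominant spike at lag 4 indicates a seasonal period of 4.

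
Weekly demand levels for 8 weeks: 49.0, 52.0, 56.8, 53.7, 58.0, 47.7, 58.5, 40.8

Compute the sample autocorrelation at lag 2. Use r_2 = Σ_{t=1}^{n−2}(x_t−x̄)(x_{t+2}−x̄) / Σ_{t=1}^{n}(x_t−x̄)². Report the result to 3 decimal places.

Mean x̄ = (49.0 + 52.0 + 56.8 + 53.7 + 58.0 + 47.7 + 58.5 + 40.8)/8 = 52.0625
Deviations from mean: -3.0625, -0.0625, 4.7375, 1.6375, 5.9375, -4.3625, 6.4375, -11.2625
Σ(x_t−x̄)(x_{t+2}−x̄) = (-14.5086) + (-0.1023) + (28.1289) + (-7.1436) + (38.2227) + (49.1327) = 93.7297
Denominator Σ(x_t−x̄)² = 257.0788
r_2 = 93.7297 / 257.0788 = 0.365

0.365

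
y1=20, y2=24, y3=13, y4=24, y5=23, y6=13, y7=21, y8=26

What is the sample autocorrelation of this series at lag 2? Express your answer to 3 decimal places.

-0.397

Mean ȳ = (20 + 24 + 13 + 24 + 23 + 13 + 21 + 26)/8 = 20.5000
Deviations from mean: -0.5000, 3.5000, -7.5000, 3.5000, 2.5000, -7.5000, 0.5000, 5.5000
Σ(y_t−ȳ)(y_{t+2}−ȳ) = (3.7500) + (12.2500) + (-18.7500) + (-26.2500) + (1.2500) + (-41.2500) = -69.0000
Denominator Σ(y_t−ȳ)² = 174.0000
r_2 = -69.0000 / 174.0000 = -0.397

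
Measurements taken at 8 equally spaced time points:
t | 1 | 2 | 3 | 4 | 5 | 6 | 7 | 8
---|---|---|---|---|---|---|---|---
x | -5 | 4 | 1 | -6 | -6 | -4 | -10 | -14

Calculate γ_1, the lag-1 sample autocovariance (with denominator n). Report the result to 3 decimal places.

Mean x̄ = (-5 + 4 + 1 − 6 − 6 − 4 − 10 − 14)/8 = -5.0000
Σ_{t=1}^{7}(x_t−x̄)(x_{t+1}−x̄) = 88.0000
γ_1 = 88.0000 / 8 = 11.000

11.000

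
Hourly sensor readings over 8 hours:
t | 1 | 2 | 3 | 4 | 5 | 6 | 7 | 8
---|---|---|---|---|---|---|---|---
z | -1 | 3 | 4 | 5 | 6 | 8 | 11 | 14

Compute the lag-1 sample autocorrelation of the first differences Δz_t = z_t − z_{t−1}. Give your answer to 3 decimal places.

0.143

First differences Δz: 4, 1, 1, 1, 2, 3, 3
Mean of differences = 2.1429
Numerator Σ(Δz_t−Δz̄)(Δz_{t+1}−Δz̄) = 1.2653
Denominator Σ(Δz_t−Δz̄)² = 8.8571
r_1(Δz) = 1.2653 / 8.8571 = 0.143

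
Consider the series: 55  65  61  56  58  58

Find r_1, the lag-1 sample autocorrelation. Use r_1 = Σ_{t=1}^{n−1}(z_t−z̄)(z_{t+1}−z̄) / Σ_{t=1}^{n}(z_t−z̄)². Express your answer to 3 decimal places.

-0.200

Mean z̄ = (55 + 65 + 61 + 56 + 58 + 58)/6 = 58.8333
Deviations from mean: -3.8333, 6.1667, 2.1667, -2.8333, -0.8333, -0.8333
Numerator Σ_{t=1}^{5}(z_t−z̄)(z_{t+1}−z̄) = -13.3611
Denominator Σ(z_t−z̄)² = 66.8333
r_1 = -13.3611 / 66.8333 = -0.200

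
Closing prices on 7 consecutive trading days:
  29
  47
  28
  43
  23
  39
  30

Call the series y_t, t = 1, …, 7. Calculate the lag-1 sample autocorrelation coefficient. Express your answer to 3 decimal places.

Mean ȳ = (29 + 47 + 28 + 43 + 23 + 39 + 30)/7 = 34.1429
Deviations from mean: -5.1429, 12.8571, -6.1429, 8.8571, -11.1429, 4.8571, -4.1429
Σ(y_t−ȳ)(y_{t+1}−ȳ) = (-66.1224) + (-78.9796) + (-54.4082) + (-98.6939) + (-54.1224) + (-20.1224) = -372.4490
Denominator Σ(y_t−ȳ)² = 472.8571
r_1 = -372.4490 / 472.8571 = -0.788

-0.788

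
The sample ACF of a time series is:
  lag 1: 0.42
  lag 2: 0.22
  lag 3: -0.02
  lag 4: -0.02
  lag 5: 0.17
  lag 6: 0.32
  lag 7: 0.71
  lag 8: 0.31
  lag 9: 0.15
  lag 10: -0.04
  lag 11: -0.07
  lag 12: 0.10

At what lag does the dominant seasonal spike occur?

The largest autocorrelation is r_7 = 0.71; the remaining lags stay at or below 0.42. The elevated value at lag 1 (0.42), dropping to 0.22 at lag 2, reflects decaying short-term dependence rather than seasonality.
The dominant spike at lag 7 indicates a seasonal period of 7.

7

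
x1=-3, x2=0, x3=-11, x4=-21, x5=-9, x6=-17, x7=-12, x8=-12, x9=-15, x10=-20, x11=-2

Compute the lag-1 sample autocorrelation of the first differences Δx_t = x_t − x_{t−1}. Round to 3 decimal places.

First differences Δx: 3, -11, -10, 12, -8, 5, 0, -3, -5, 18
Mean of differences = 0.1000
Numerator Σ(Δx_t−Δx̄)(Δx_{t+1}−Δx̄) = -252.0100
Denominator Σ(Δx_t−Δx̄)² = 820.9000
r_1(Δx) = -252.0100 / 820.9000 = -0.307

-0.307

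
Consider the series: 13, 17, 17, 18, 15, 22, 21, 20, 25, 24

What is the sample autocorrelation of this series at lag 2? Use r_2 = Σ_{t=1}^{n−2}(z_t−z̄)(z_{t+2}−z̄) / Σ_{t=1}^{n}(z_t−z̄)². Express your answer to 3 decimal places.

0.229

Mean z̄ = (13 + 17 + 17 + 18 + 15 + 22 + 21 + 20 + 25 + 24)/10 = 19.2000
Numerator Σ_{t=1}^{8}(z_t−z̄)(z_{t+2}−z̄) = 31.1200
Denominator Σ(z_t−z̄)² = 135.6000
r_2 = 31.1200 / 135.6000 = 0.229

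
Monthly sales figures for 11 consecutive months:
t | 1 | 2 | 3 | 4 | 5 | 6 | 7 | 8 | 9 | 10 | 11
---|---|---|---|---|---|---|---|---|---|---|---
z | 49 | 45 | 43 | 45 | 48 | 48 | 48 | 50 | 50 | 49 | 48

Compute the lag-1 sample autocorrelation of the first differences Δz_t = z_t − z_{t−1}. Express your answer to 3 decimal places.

0.293

First differences Δz: -4, -2, 2, 3, 0, 0, 2, 0, -1, -1
Mean of differences = -0.1000
Numerator Σ(Δz_t−Δz̄)(Δz_{t+1}−Δz̄) = 11.3900
Denominator Σ(Δz_t−Δz̄)² = 38.9000
r_1(Δz) = 11.3900 / 38.9000 = 0.293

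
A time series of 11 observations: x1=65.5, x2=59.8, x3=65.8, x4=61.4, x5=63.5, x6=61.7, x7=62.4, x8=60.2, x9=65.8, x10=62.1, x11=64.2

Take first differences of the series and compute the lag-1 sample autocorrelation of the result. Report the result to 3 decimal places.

First differences Δx: -5.7, 6.0, -4.4, 2.1, -1.8, 0.7, -2.2, 5.6, -3.7, 2.1
Mean of differences = -0.1300
Numerator Σ(Δx_t−Δx̄)(Δx_{t+1}−Δx̄) = -116.9479
Denominator Σ(Δx_t−Δx̄)² = 150.1210
r_1(Δx) = -116.9479 / 150.1210 = -0.779

-0.779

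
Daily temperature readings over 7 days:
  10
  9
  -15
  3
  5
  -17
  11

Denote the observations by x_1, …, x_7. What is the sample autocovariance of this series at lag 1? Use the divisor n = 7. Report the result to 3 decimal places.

Mean x̄ = (10 + 9 − 15 + 3 + 5 − 17 + 11)/7 = 0.8571
Σ_{t=1}^{6}(x_t−x̄)(x_{t+1}−x̄) = -334.8776
γ_1 = -334.8776 / 7 = -47.840

-47.840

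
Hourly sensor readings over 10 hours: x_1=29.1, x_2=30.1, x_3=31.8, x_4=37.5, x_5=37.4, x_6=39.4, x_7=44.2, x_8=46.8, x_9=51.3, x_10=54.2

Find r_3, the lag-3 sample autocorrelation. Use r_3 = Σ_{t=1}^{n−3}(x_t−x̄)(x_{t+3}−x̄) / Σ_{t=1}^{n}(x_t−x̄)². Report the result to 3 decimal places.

Mean x̄ = (29.1 + 30.1 + 31.8 + 37.5 + 37.4 + 39.4 + 44.2 + 46.8 + 51.3 + 54.2)/10 = 40.1800
Σ(x_t−x̄)(x_{t+3}−x̄) = (29.6944) + (28.0224) + (6.5364) + (-10.7736) + (-18.4036) + (-8.6736) + (56.3604) = 82.7628
Denominator Σ(x_t−x̄)² = 690.3160
r_3 = 82.7628 / 690.3160 = 0.120

0.120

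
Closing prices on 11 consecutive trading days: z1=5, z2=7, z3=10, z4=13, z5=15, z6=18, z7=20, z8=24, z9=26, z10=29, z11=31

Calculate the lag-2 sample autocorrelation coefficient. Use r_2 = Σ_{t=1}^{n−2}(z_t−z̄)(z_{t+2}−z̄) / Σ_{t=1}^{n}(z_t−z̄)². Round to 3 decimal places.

0.464

Mean z̄ = (5 + 7 + 10 + 13 + 15 + 18 + 20 + 24 + 26 + 29 + 31)/11 = 18.0000
Numerator Σ_{t=1}^{9}(z_t−z̄)(z_{t+2}−z̄) = 363.0000
Denominator Σ(z_t−z̄)² = 782.0000
r_2 = 363.0000 / 782.0000 = 0.464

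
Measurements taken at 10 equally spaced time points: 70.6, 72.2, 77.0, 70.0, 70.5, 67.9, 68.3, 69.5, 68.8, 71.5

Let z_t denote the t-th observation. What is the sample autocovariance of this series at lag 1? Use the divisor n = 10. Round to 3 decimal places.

1.585

Mean z̄ = (70.6 + 72.2 + 77.0 + 70.0 + 70.5 + 67.9 + 68.3 + 69.5 + 68.8 + 71.5)/10 = 70.6300
Σ_{t=1}^{9}(z_t−z̄)(z_{t+1}−z̄) = 15.8471
γ_1 = 15.8471 / 10 = 1.585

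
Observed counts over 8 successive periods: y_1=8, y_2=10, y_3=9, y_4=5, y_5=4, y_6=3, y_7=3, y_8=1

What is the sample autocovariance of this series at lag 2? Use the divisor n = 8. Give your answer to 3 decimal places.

2.168

Mean ȳ = (8 + 10 + 9 + 5 + 4 + 3 + 3 + 1)/8 = 5.3750
Σ_{t=1}^{6}(y_t−ȳ)(y_{t+2}−ȳ) = 17.3438
γ_2 = 17.3438 / 8 = 2.168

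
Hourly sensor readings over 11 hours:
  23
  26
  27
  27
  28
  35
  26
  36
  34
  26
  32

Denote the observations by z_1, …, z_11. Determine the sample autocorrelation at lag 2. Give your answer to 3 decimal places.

Mean z̄ = (23 + 26 + 27 + 27 + 28 + 35 + 26 + 36 + 34 + 26 + 32)/11 = 29.0909
Numerator Σ_{t=1}^{9}(z_t−z̄)(z_{t+2}−z̄) = 31.0744
Denominator Σ(z_t−z̄)² = 190.9091
r_2 = 31.0744 / 190.9091 = 0.163

0.163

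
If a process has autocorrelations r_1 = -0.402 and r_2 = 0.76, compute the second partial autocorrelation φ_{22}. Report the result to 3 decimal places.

φ_{22} = (r_2 − r_1²) / (1 − r_1²)
r_1² = (-0.402)² = 0.161604
Numerator = 0.76 − 0.1616 = 0.5984; denominator = 1 − 0.1616 = 0.8384
φ_{22} = 0.5984 / 0.8384 = 0.714

0.714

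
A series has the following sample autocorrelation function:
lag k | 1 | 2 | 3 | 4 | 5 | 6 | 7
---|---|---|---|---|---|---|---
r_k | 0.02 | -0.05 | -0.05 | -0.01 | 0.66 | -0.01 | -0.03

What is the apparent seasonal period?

5

The largest autocorrelation is r_5 = 0.66; the remaining lags stay at or below 0.02.
The dominant spike at lag 5 indicates a seasonal period of 5.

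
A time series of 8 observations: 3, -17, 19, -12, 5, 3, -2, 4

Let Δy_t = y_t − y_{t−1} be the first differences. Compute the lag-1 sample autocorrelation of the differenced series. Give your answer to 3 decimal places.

First differences Δy: -20, 36, -31, 17, -2, -5, 6
Mean of differences = 0.1429
Numerator Σ(Δy_t−Δȳ)(Δy_{t+1}−Δȳ) = -2419.1633
Denominator Σ(Δy_t−Δȳ)² = 3010.8571
r_1(Δy) = -2419.1633 / 3010.8571 = -0.803

-0.803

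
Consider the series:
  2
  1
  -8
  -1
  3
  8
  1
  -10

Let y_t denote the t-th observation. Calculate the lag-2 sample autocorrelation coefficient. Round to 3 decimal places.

Mean ȳ = (2 + 1 − 8 − 1 + 3 + 8 + 1 − 10)/8 = -0.5000
Deviations from mean: 2.5000, 1.5000, -7.5000, -0.5000, 3.5000, 8.5000, 1.5000, -9.5000
Numerator Σ_{t=1}^{6}(y_t−ȳ)(y_{t+2}−ȳ) = -125.5000
Denominator Σ(y_t−ȳ)² = 242.0000
r_2 = -125.5000 / 242.0000 = -0.519

-0.519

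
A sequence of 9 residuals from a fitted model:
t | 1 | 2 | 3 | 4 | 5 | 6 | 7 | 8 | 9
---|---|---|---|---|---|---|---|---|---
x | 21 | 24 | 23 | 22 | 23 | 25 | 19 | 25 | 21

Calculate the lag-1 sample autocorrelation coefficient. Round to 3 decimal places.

Mean x̄ = (21 + 24 + 23 + 22 + 23 + 25 + 19 + 25 + 21)/9 = 22.5556
Numerator Σ_{t=1}^{8}(x_t−x̄)(x_{t+1}−x̄) = -22.1975
Denominator Σ(x_t−x̄)² = 32.2222
r_1 = -22.1975 / 32.2222 = -0.689

-0.689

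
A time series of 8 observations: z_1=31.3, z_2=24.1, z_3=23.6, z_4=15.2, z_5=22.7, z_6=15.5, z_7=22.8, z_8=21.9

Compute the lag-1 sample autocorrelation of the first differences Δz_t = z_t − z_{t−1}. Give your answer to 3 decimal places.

First differences Δz: -7.2, -0.5, -8.4, 7.5, -7.2, 7.3, -0.9
Mean of differences = -1.3429
Numerator Σ(Δz_t−Δz̄)(Δz_{t+1}−Δz̄) = -171.8790
Denominator Σ(Δz_t−Δz̄)² = 272.2171
r_1(Δz) = -171.8790 / 272.2171 = -0.631

-0.631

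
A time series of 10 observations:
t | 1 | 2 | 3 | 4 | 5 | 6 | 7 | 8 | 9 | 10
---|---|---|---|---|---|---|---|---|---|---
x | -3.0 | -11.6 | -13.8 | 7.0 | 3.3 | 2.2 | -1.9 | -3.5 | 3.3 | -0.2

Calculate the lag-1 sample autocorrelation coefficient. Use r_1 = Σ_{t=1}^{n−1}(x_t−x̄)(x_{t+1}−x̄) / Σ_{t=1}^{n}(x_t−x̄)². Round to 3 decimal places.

Mean x̄ = (-3.0 − 11.6 − 13.8 + 7.0 + 3.3 + 2.2 − 1.9 − 3.5 + 3.3 − 0.2)/10 = -1.8200
Numerator Σ_{t=1}^{9}(x_t−x̄)(x_{t+1}−x̄) = 88.2876
Denominator Σ(x_t−x̄)² = 392.3960
r_1 = 88.2876 / 392.3960 = 0.225

0.225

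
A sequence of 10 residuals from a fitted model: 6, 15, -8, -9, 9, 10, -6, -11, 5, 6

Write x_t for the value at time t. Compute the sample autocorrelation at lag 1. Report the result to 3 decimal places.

0.027

Mean x̄ = (6 + 15 − 8 − 9 + 9 + 10 − 6 − 11 + 5 + 6)/10 = 1.7000
Numerator Σ_{t=1}^{9}(x_t−x̄)(x_{t+1}−x̄) = 20.6100
Denominator Σ(x_t−x̄)² = 776.1000
r_1 = 20.6100 / 776.1000 = 0.027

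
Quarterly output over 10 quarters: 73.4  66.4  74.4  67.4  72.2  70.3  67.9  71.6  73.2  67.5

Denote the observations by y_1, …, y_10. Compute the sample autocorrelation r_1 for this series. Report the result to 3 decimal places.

-0.688

Mean ȳ = (73.4 + 66.4 + 74.4 + 67.4 + 72.2 + 70.3 + 67.9 + 71.6 + 73.2 + 67.5)/10 = 70.4300
Numerator Σ_{t=1}^{9}(y_t−ȳ)(y_{t+1}−ȳ) = -53.0969
Denominator Σ(y_t−ȳ)² = 77.1810
r_1 = -53.0969 / 77.1810 = -0.688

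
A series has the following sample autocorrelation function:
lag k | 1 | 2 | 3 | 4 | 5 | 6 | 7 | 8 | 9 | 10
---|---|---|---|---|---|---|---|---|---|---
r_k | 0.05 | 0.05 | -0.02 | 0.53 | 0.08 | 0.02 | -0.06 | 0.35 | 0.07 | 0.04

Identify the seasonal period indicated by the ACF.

The largest autocorrelation is r_4 = 0.53, with a weaker echo at lag 8 (0.35); the remaining lags stay at or below 0.08.
The dominant spike at lag 4 indicates a seasonal period of 4.

4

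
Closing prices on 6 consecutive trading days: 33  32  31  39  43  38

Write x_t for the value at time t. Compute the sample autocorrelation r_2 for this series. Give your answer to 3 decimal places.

-0.232

Mean x̄ = (33 + 32 + 31 + 39 + 43 + 38)/6 = 36.0000
Deviations from mean: -3.0000, -4.0000, -5.0000, 3.0000, 7.0000, 2.0000
Numerator Σ_{t=1}^{4}(x_t−x̄)(x_{t+2}−x̄) = -26.0000
Denominator Σ(x_t−x̄)² = 112.0000
r_2 = -26.0000 / 112.0000 = -0.232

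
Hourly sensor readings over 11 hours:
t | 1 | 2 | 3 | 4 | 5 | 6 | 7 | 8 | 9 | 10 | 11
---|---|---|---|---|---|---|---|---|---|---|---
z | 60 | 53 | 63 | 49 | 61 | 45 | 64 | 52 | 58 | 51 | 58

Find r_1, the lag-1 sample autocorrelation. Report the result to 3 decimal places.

Mean z̄ = (60 + 53 + 63 + 49 + 61 + 45 + 64 + 52 + 58 + 51 + 58)/11 = 55.8182
Numerator Σ_{t=1}^{10}(z_t−z̄)(z_{t+1}−z̄) = -321.4876
Denominator Σ(z_t−z̄)² = 381.6364
r_1 = -321.4876 / 381.6364 = -0.842

-0.842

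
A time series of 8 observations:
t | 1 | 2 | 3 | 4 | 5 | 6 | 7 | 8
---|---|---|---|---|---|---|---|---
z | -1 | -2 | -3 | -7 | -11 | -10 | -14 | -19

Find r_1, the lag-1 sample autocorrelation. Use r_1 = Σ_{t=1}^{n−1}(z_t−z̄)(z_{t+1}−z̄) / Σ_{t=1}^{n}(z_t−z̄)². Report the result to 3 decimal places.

0.565

Mean z̄ = (-1 − 2 − 3 − 7 − 11 − 10 − 14 − 19)/8 = -8.3750
Deviations from mean: 7.3750, 6.3750, 5.3750, 1.3750, -2.6250, -1.6250, -5.6250, -10.6250
Numerator Σ_{t=1}^{7}(z_t−z̄)(z_{t+1}−z̄) = 158.2344
Denominator Σ(z_t−z̄)² = 279.8750
r_1 = 158.2344 / 279.8750 = 0.565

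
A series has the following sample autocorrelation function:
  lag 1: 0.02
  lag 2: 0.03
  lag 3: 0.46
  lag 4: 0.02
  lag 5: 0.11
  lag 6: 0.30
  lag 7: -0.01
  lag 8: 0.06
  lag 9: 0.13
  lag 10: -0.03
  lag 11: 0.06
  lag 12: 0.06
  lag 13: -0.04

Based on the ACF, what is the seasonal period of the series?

3

The largest autocorrelation is r_3 = 0.46, with a weaker echo at lag 6 (0.30); the remaining lags stay at or below 0.13.
The dominant spike at lag 3 indicates a seasonal period of 3.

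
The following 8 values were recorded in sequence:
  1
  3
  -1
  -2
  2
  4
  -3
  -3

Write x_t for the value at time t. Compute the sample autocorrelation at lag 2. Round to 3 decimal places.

-0.670

Mean x̄ = (1 + 3 − 1 − 2 + 2 + 4 − 3 − 3)/8 = 0.1250
Σ(x_t−x̄)(x_{t+2}−x̄) = (-0.9844) + (-6.1094) + (-2.1094) + (-8.2344) + (-5.8594) + (-12.1094) = -35.4063
Denominator Σ(x_t−x̄)² = 52.8750
r_2 = -35.4063 / 52.8750 = -0.670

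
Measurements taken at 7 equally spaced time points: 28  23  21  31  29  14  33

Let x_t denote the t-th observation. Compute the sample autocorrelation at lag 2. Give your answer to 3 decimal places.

-0.296

Mean x̄ = (28 + 23 + 21 + 31 + 29 + 14 + 33)/7 = 25.5714
Deviations from mean: 2.4286, -2.5714, -4.5714, 5.4286, 3.4286, -11.5714, 7.4286
Σ(x_t−x̄)(x_{t+2}−x̄) = (-11.1020) + (-13.9592) + (-15.6735) + (-62.8163) + (25.4694) = -78.0816
Denominator Σ(x_t−x̄)² = 263.7143
r_2 = -78.0816 / 263.7143 = -0.296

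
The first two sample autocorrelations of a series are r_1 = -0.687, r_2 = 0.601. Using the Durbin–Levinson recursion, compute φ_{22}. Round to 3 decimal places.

0.244

φ_{22} = (r_2 − r_1²) / (1 − r_1²)
r_1² = (-0.687)² = 0.471969
Numerator = 0.601 − 0.4720 = 0.1290; denominator = 1 − 0.4720 = 0.5280
φ_{22} = 0.1290 / 0.5280 = 0.244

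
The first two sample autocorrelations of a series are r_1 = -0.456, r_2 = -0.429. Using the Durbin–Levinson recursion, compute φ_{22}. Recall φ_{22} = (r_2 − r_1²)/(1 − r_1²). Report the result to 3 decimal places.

-0.804

φ_{22} = (r_2 − r_1²) / (1 − r_1²)
r_1² = (-0.456)² = 0.207936
Numerator = -0.429 − 0.2079 = -0.6369; denominator = 1 − 0.2079 = 0.7921
φ_{22} = -0.6369 / 0.7921 = -0.804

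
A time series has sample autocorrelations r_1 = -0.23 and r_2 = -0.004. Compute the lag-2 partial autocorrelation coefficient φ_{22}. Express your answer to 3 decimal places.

-0.060

φ_{22} = (r_2 − r_1²) / (1 − r_1²)
r_1² = (-0.23)² = 0.0529
Numerator = -0.004 − 0.0529 = -0.0569; denominator = 1 − 0.0529 = 0.9471
φ_{22} = -0.0569 / 0.9471 = -0.060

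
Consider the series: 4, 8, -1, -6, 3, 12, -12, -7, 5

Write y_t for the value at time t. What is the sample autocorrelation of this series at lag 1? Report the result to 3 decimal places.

-0.094

Mean ȳ = (4 + 8 − 1 − 6 + 3 + 12 − 12 − 7 + 5)/9 = 0.6667
Numerator Σ_{t=1}^{8}(y_t−ȳ)(y_{t+1}−ȳ) = -45.4444
Denominator Σ(y_t−ȳ)² = 484.0000
r_1 = -45.4444 / 484.0000 = -0.094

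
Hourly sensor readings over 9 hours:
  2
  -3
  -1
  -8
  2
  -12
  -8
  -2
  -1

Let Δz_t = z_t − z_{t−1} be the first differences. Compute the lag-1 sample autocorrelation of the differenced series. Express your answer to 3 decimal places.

-0.610

First differences Δz: -5, 2, -7, 10, -14, 4, 6, 1
Mean of differences = -0.3750
Numerator Σ(Δz_t−Δz̄)(Δz_{t+1}−Δz̄) = -259.7656
Denominator Σ(Δz_t−Δz̄)² = 425.8750
r_1(Δz) = -259.7656 / 425.8750 = -0.610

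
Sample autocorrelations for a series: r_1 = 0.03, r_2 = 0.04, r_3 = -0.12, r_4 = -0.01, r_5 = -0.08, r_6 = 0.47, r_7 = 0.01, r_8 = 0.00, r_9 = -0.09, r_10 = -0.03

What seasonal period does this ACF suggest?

6

The largest autocorrelation is r_6 = 0.47; the remaining lags stay at or below 0.04.
The dominant spike at lag 6 indicates a seasonal period of 6.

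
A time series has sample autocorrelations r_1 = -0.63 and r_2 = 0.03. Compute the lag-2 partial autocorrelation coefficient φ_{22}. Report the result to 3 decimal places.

φ_{22} = (r_2 − r_1²) / (1 − r_1²)
r_1² = (-0.63)² = 0.3969
Numerator = 0.03 − 0.3969 = -0.3669; denominator = 1 − 0.3969 = 0.6031
φ_{22} = -0.3669 / 0.6031 = -0.608

-0.608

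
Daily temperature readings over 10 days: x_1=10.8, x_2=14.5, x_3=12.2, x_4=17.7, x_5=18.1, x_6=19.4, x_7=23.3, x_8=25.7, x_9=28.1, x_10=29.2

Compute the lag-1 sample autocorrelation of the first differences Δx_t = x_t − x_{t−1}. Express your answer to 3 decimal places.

First differences Δx: 3.7, -2.3, 5.5, 0.4, 1.3, 3.9, 2.4, 2.4, 1.1
Mean of differences = 2.0444
Numerator Σ(Δx_t−Δx̄)(Δx_{t+1}−Δx̄) = -27.5942
Denominator Σ(Δx_t−Δx̄)² = 41.4022
r_1(Δx) = -27.5942 / 41.4022 = -0.666

-0.666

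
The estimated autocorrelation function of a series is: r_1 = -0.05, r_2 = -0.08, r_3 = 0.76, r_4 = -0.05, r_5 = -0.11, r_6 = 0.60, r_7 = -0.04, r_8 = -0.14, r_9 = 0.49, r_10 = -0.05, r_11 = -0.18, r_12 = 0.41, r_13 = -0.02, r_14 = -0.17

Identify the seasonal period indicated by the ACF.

3

The largest autocorrelation is r_3 = 0.76, with weaker echoes at lags 6 (0.60), 9 (0.49) and 12 (0.41); the remaining lags stay at or below -0.02.
The dominant spike at lag 3 indicates a seasonal period of 3.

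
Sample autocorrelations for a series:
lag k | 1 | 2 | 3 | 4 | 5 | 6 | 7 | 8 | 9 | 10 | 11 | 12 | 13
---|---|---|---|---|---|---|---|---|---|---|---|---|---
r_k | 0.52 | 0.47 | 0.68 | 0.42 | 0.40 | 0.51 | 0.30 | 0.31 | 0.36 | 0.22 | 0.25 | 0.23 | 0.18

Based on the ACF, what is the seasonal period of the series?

3

The largest autocorrelation is r_3 = 0.68; the remaining lags stay at or below 0.52. The elevated value at lag 1 (0.52), dropping to 0.47 at lag 2, reflects decaying short-term dependence rather than seasonality.
The dominant spike at lag 3 indicates a seasonal period of 3.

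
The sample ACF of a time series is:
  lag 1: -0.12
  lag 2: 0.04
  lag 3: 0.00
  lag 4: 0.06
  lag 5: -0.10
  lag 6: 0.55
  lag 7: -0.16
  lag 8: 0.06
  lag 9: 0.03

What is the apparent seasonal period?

6

The largest autocorrelation is r_6 = 0.55; the remaining lags stay at or below 0.06.
The dominant spike at lag 6 indicates a seasonal period of 6.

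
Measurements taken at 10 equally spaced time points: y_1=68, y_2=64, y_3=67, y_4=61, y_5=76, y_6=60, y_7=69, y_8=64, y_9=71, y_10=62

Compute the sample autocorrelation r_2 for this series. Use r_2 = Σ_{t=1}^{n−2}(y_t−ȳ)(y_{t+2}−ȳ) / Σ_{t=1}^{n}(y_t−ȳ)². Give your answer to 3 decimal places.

Mean ȳ = (68 + 64 + 67 + 61 + 76 + 60 + 69 + 64 + 71 + 62)/10 = 66.2000
Numerator Σ_{t=1}^{8}(y_t−ȳ)(y_{t+2}−ȳ) = 116.7200
Denominator Σ(y_t−ȳ)² = 223.6000
r_2 = 116.7200 / 223.6000 = 0.522

0.522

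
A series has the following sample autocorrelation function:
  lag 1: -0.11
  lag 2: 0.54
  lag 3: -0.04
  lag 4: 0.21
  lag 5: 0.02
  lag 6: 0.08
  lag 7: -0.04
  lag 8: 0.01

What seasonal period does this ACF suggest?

2

The largest autocorrelation is r_2 = 0.54, with a weaker echo at lag 4 (0.21); the remaining lags stay at or below 0.08.
The dominant spike at lag 2 indicates a seasonal period of 2.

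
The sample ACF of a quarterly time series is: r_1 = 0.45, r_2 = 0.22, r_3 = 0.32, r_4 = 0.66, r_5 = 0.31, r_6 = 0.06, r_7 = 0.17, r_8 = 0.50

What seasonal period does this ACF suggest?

4

The largest autocorrelation is r_4 = 0.66, with a weaker echo at lag 8 (0.50); the remaining lags stay at or below 0.45. The elevated value at lag 1 (0.45), dropping to 0.22 at lag 2, reflects decaying short-term dependence rather than seasonality.
The dominant spike at lag 4 indicates a seasonal period of 4.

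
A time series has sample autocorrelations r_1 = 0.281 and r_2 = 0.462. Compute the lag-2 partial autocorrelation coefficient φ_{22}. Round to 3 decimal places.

φ_{22} = (r_2 − r_1²) / (1 − r_1²)
r_1² = (0.281)² = 0.078961
Numerator = 0.462 − 0.0790 = 0.3830; denominator = 1 − 0.0790 = 0.9210
φ_{22} = 0.3830 / 0.9210 = 0.416

0.416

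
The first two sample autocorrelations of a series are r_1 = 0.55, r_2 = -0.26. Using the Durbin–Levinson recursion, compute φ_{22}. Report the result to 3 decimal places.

φ_{22} = (r_2 − r_1²) / (1 − r_1²)
r_1² = (0.55)² = 0.3025
Numerator = -0.26 − 0.3025 = -0.5625; denominator = 1 − 0.3025 = 0.6975
φ_{22} = -0.5625 / 0.6975 = -0.806

-0.806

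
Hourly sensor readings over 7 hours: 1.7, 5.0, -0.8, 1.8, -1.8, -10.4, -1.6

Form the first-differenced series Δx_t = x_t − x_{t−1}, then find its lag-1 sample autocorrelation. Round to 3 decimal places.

First differences Δx: 3.3, -5.8, 2.6, -3.6, -8.6, 8.8
Mean of differences = -0.5500
Numerator Σ(Δx_t−Δx̄)(Δx_{t+1}−Δx̄) = -97.0725
Denominator Σ(Δx_t−Δx̄)² = 213.8350
r_1(Δx) = -97.0725 / 213.8350 = -0.454

-0.454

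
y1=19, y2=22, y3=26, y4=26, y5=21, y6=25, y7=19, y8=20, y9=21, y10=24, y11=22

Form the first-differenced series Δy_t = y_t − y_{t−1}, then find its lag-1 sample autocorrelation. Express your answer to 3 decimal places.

First differences Δy: 3, 4, 0, -5, 4, -6, 1, 1, 3, -2
Mean of differences = 0.3000
Numerator Σ(Δy_t−Δȳ)(Δy_{t+1}−Δȳ) = -40.6900
Denominator Σ(Δy_t−Δȳ)² = 116.1000
r_1(Δy) = -40.6900 / 116.1000 = -0.350

-0.350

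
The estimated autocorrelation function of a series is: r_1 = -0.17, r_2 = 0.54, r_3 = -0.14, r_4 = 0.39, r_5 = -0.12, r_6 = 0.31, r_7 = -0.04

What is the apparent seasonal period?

2

The largest autocorrelation is r_2 = 0.54, with weaker echoes at lags 4 (0.39) and 6 (0.31); the remaining lags stay at or below -0.04.
The dominant spike at lag 2 indicates a seasonal period of 2.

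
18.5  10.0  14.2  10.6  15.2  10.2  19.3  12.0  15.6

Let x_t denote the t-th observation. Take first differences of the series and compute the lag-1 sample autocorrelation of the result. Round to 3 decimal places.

First differences Δx: -8.5, 4.2, -3.6, 4.6, -5.0, 9.1, -7.3, 3.6
Mean of differences = -0.3625
Numerator Σ(Δx_t−Δx̄)(Δx_{t+1}−Δx̄) = -227.9964
Denominator Σ(Δx_t−Δx̄)² = 297.0188
r_1(Δx) = -227.9964 / 297.0188 = -0.768

-0.768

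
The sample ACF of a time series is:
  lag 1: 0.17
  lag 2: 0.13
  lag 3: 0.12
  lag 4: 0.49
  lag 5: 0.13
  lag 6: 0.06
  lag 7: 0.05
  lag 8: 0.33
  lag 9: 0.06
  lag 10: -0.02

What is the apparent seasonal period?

4

The largest autocorrelation is r_4 = 0.49, with a weaker echo at lag 8 (0.33); the remaining lags stay at or below 0.17.
The dominant spike at lag 4 indicates a seasonal period of 4.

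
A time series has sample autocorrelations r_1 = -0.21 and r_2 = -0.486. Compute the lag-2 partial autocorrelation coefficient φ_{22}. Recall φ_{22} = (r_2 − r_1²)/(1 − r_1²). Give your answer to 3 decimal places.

φ_{22} = (r_2 − r_1²) / (1 − r_1²)
r_1² = (-0.21)² = 0.0441
Numerator = -0.486 − 0.0441 = -0.5301; denominator = 1 − 0.0441 = 0.9559
φ_{22} = -0.5301 / 0.9559 = -0.555

-0.555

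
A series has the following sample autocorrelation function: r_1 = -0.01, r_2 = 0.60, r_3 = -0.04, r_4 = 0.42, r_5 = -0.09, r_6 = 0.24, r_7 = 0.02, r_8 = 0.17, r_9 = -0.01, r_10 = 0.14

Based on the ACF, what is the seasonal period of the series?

2

The largest autocorrelation is r_2 = 0.60, with weaker echoes at lags 4 (0.42), 6 (0.24) and 8 (0.17); the remaining lags stay at or below 0.14.
The dominant spike at lag 2 indicates a seasonal period of 2.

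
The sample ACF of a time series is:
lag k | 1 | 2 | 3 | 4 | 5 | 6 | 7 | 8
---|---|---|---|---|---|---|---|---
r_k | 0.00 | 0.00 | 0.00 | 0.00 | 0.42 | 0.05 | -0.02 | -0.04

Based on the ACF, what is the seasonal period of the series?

5

The largest autocorrelation is r_5 = 0.42; the remaining lags stay at or below 0.05.
The dominant spike at lag 5 indicates a seasonal period of 5.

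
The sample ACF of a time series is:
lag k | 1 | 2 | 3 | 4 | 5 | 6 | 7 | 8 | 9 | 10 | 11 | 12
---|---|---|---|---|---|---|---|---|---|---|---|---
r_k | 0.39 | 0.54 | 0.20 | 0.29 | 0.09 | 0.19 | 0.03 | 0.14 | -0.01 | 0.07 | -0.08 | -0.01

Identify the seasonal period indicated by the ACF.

2

The largest autocorrelation is r_2 = 0.54; the remaining lags stay at or below 0.39.
The dominant spike at lag 2 indicates a seasonal period of 2.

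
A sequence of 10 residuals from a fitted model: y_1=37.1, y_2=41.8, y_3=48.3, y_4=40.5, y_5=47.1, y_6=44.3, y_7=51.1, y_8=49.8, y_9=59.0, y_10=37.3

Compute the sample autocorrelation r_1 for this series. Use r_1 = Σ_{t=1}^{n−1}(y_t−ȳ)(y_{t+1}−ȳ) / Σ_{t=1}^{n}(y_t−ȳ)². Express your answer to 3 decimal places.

Mean ȳ = (37.1 + 41.8 + 48.3 + 40.5 + 47.1 + 44.3 + 51.1 + 49.8 + 59.0 + 37.3)/10 = 45.6300
Numerator Σ_{t=1}^{9}(y_t−ȳ)(y_{t+1}−ȳ) = -40.8339
Denominator Σ(y_t−ȳ)² = 420.2610
r_1 = -40.8339 / 420.2610 = -0.097

-0.097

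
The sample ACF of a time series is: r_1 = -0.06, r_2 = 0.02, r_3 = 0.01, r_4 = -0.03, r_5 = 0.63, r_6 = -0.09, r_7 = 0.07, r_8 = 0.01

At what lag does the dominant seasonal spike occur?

5

The largest autocorrelation is r_5 = 0.63; the remaining lags stay at or below 0.07.
The dominant spike at lag 5 indicates a seasonal period of 5.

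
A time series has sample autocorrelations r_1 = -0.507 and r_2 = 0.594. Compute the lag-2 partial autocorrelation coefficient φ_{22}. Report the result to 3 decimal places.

0.454

φ_{22} = (r_2 − r_1²) / (1 − r_1²)
r_1² = (-0.507)² = 0.257049
Numerator = 0.594 − 0.2570 = 0.3370; denominator = 1 − 0.2570 = 0.7430
φ_{22} = 0.3370 / 0.7430 = 0.454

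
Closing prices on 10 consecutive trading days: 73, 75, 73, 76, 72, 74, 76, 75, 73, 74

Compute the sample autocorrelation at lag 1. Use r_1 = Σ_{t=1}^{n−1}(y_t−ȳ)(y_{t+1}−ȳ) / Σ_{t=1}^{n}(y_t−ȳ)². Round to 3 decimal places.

Mean ȳ = (73 + 75 + 73 + 76 + 72 + 74 + 76 + 75 + 73 + 74)/10 = 74.1000
Numerator Σ_{t=1}^{9}(y_t−ȳ)(y_{t+1}−ȳ) = -7.2100
Denominator Σ(y_t−ȳ)² = 16.9000
r_1 = -7.2100 / 16.9000 = -0.427

-0.427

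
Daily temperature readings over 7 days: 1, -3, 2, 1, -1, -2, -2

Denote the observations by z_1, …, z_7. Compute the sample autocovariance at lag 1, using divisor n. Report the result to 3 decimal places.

-0.577

Mean z̄ = (1 − 3 + 2 + 1 − 1 − 2 − 2)/7 = -0.5714
Σ_{t=1}^{6}(z_t−z̄)(z_{t+1}−z̄) = -4.0408
γ_1 = -4.0408 / 7 = -0.577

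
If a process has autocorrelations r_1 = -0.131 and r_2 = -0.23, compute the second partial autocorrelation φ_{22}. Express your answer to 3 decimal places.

φ_{22} = (r_2 − r_1²) / (1 − r_1²)
r_1² = (-0.131)² = 0.017161
Numerator = -0.23 − 0.0172 = -0.2472; denominator = 1 − 0.0172 = 0.9828
φ_{22} = -0.2472 / 0.9828 = -0.251

-0.251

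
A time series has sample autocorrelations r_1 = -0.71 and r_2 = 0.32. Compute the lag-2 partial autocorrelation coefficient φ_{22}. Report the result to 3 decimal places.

φ_{22} = (r_2 − r_1²) / (1 − r_1²)
r_1² = (-0.71)² = 0.5041
Numerator = 0.32 − 0.5041 = -0.1841; denominator = 1 − 0.5041 = 0.4959
φ_{22} = -0.1841 / 0.4959 = -0.371

-0.371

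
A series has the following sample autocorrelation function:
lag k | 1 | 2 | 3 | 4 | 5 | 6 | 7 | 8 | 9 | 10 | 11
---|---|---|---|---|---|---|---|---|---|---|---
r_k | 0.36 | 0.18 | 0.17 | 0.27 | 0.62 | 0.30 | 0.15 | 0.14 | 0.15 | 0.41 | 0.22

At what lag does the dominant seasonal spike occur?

5

The largest autocorrelation is r_5 = 0.62, with a weaker echo at lag 10 (0.41); the remaining lags stay at or below 0.36. The elevated value at lag 1 (0.36), dropping to 0.18 at lag 2, reflects decaying short-term dependence rather than seasonality.
The dominant spike at lag 5 indicates a seasonal period of 5.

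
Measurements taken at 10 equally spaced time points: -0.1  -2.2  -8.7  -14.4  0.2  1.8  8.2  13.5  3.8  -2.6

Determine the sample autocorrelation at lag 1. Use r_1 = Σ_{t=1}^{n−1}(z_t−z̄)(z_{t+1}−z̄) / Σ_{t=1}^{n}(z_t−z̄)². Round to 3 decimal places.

Mean z̄ = (-0.1 − 2.2 − 8.7 − 14.4 + 0.2 + 1.8 + 8.2 + 13.5 + 3.8 − 2.6)/10 = -0.0500
Numerator Σ_{t=1}^{9}(z_t−z̄)(z_{t+1}−z̄) = 309.1075
Denominator Σ(z_t−z̄)² = 561.8450
r_1 = 309.1075 / 561.8450 = 0.550

0.550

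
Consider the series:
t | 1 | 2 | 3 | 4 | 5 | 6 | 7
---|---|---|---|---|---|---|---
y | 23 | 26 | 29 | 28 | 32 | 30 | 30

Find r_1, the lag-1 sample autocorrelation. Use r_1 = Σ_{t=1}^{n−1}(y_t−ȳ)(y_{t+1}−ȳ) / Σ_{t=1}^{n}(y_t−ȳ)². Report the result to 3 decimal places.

0.346

Mean ȳ = (23 + 26 + 29 + 28 + 32 + 30 + 30)/7 = 28.2857
Deviations from mean: -5.2857, -2.2857, 0.7143, -0.2857, 3.7143, 1.7143, 1.7143
Numerator Σ_{t=1}^{6}(y_t−ȳ)(y_{t+1}−ȳ) = 18.4898
Denominator Σ(y_t−ȳ)² = 53.4286
r_1 = 18.4898 / 53.4286 = 0.346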